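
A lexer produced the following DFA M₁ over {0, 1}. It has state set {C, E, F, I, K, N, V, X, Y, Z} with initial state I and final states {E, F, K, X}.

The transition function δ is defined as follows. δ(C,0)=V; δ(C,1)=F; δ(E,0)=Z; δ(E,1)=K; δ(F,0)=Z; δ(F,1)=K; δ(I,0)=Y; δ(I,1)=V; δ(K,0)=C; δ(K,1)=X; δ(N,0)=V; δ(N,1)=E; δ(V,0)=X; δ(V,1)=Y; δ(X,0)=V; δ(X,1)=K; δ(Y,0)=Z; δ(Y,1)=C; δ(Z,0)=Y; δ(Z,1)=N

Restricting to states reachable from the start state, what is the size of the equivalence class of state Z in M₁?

2

All states are reachable from the start state.
P0 = {E,F,K,X} | {C,I,N,V,Y,Z}.
Split {C,I,N,V,Y,Z} by δ(·,0) → {C,I,N,Y,Z} and {V}.
Refine {E,F,K,X} on symbol 0: members go to different blocks, giving {E,F,K} and {X}.
Split {E,F,K} by δ(·,1) → {E,F} and {K}.
Refine {C,I,N,Y,Z} on symbol 0: members go to different blocks, giving {I,Y,Z} and {C,N}.
Split {I,Y,Z} by δ(·,1) → {Y,Z} and {I}.
No further refinement is possible. Final partition (7 blocks): {E,F} | {Y,Z} | {V} | {X} | {K} | {C,N} | {I}.
State Z belongs to the block {Y,Z}, which has 2 states.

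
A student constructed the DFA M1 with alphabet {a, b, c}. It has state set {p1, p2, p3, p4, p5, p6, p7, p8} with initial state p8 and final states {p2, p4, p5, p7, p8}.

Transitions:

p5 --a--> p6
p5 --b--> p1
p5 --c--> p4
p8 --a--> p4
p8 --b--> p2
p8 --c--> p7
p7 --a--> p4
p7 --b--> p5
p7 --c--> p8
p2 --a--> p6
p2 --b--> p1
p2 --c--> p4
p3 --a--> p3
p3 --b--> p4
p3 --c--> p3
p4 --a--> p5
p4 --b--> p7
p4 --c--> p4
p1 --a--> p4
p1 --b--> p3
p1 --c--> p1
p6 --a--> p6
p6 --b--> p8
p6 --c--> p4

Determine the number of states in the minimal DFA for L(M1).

6

All states are reachable from the start state.
P0 = {p2,p4,p5,p7,p8} | {p1,p3,p6}.
On input a, block {p2,p4,p5,p7,p8} splits into {p4,p7,p8} and {p2,p5}.
Split {p4,p7,p8} by δ(·,a) → {p7,p8} and {p4}.
On input a, block {p1,p3,p6} splits into {p3,p6} and {p1}.
Refine {p3,p6} on symbol b: members go to different blocks, giving {p3} and {p6}.
The partition is now stable with 6 blocks: {p7,p8} | {p3} | {p2,p5} | {p4} | {p1} | {p6}.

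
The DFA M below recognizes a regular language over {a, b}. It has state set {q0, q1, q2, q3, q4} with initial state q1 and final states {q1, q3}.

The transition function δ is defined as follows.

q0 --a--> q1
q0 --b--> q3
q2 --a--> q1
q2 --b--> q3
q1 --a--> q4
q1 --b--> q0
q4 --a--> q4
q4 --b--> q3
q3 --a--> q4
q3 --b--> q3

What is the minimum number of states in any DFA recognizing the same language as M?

4

States {q2} cannot be reached from the start state, so discard them.
Initial partition by acceptance: {q1,q3} | {q0,q4}.
Refine {q1,q3} on symbol b: members go to different blocks, giving {q1} and {q3}.
Split {q0,q4} by δ(·,a) → {q0} and {q4}.
The partition is now stable with 4 blocks: {q1} | {q0} | {q3} | {q4}.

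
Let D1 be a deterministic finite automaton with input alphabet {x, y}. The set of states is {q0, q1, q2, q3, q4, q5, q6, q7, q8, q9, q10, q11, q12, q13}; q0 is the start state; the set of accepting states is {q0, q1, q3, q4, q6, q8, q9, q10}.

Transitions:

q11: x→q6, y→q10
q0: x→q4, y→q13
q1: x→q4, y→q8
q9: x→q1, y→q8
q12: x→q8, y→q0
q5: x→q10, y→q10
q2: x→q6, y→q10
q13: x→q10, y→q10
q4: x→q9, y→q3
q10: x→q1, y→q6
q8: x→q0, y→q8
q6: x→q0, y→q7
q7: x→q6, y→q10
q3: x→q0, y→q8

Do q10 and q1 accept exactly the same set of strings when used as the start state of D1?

No

Reachable states from the start: {q0,q1,q3,q4,q6,q7,q8,q9,q10,q13}. Unreachable: {q2,q5,q11,q12} — drop them.
Start with accepting vs non-accepting: {q0,q1,q3,q4,q6,q8,q9,q10} | {q7,q13}.
On input y, block {q0,q1,q3,q4,q6,q8,q9,q10} splits into {q1,q3,q4,q8,q9,q10} and {q0,q6}.
Split {q1,q3,q4,q8,q9,q10} by δ(·,x) → {q1,q4,q9,q10} and {q3,q8}.
Split {q1,q4,q9,q10} by δ(·,y) → {q1,q4,q9} and {q10}.
Split {q7,q13} by δ(·,x) → {q7} and {q13}.
On input x, block {q0,q6} splits into {q0} and {q6}.
No further refinement is possible. Final partition (7 blocks): {q1,q4,q9} | {q7} | {q0} | {q3,q8} | {q10} | {q13} | {q6}.
q10 and q1 end up in different blocks, so they are distinguishable. For instance, the string 'yy' is accepted from only q1.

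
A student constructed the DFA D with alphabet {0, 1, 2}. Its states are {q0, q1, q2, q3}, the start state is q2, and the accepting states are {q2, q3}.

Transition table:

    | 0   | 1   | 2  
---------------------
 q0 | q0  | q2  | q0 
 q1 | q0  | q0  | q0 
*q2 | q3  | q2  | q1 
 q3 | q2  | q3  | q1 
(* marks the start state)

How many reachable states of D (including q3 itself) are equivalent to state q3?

2

P0 = {q2,q3} | {q0,q1}.
Refine {q0,q1} on symbol 1: members go to different blocks, giving {q0} and {q1}.
No further refinement is possible. Final partition (3 blocks): {q2,q3} | {q0} | {q1}.
The equivalence class containing q3 is {q2,q3}, of size 2.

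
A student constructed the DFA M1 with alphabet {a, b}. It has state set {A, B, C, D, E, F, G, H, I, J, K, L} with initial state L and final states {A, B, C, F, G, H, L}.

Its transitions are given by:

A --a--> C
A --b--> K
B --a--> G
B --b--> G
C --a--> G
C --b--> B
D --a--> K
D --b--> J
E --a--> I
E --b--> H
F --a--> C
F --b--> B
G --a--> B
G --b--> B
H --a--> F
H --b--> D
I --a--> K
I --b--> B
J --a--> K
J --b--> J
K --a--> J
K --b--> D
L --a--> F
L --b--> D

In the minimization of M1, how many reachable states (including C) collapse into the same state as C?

First remove the unreachable states {A,E,H,I}; 8 states remain.
Start with accepting vs non-accepting: {B,C,F,G,L} | {D,J,K}.
On input b, block {B,C,F,G,L} splits into {B,C,F,G} and {L}.
The partition is now stable with 3 blocks: {B,C,F,G} | {D,J,K} | {L}.
The equivalence class containing C is {B,C,F,G}, of size 4.

4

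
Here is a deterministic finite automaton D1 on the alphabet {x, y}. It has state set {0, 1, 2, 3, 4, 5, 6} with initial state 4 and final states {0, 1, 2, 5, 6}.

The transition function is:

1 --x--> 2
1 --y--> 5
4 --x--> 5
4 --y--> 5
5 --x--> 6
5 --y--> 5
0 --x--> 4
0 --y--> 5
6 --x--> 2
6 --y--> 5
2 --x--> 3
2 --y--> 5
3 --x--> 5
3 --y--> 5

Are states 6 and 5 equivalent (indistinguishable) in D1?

First remove the unreachable states {0,1}; 5 states remain.
P0 = {2,5,6} | {3,4}.
Split {2,5,6} by δ(·,x) → {5,6} and {2}.
Refine {5,6} on symbol x: members go to different blocks, giving {5} and {6}.
The partition is now stable with 4 blocks: {5} | {3,4} | {2} | {6}.
6 and 5 end up in different blocks, so they are distinguishable. For instance, the string 'xx' is accepted from only 5.

No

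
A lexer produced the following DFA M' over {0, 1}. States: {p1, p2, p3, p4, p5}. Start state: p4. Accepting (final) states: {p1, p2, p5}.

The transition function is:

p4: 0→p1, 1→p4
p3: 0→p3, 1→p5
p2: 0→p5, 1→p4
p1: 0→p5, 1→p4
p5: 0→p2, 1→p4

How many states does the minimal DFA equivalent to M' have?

2

First remove the unreachable states {p3}; 4 states remain.
Start with accepting vs non-accepting: {p1,p2,p5} | {p4}.
No further refinement is possible. Final partition (2 blocks): {p1,p2,p5} | {p4}.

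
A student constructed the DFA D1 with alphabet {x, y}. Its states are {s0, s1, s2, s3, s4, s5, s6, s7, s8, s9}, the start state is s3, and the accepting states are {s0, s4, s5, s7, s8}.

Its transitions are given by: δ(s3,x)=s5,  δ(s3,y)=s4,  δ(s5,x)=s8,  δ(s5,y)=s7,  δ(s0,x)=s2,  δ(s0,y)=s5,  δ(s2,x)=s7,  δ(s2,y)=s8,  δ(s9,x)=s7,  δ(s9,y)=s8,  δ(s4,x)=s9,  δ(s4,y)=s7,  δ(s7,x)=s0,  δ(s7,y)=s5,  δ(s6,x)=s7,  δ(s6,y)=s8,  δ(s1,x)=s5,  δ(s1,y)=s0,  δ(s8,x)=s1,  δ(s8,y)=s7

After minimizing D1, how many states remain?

3

First remove the unreachable states {s6}; 9 states remain.
Start with accepting vs non-accepting: {s0,s4,s5,s7,s8} | {s1,s2,s3,s9}.
On input x, block {s0,s4,s5,s7,s8} splits into {s0,s4,s8} and {s5,s7}.
No further refinement is possible. Final partition (3 blocks): {s0,s4,s8} | {s1,s2,s3,s9} | {s5,s7}.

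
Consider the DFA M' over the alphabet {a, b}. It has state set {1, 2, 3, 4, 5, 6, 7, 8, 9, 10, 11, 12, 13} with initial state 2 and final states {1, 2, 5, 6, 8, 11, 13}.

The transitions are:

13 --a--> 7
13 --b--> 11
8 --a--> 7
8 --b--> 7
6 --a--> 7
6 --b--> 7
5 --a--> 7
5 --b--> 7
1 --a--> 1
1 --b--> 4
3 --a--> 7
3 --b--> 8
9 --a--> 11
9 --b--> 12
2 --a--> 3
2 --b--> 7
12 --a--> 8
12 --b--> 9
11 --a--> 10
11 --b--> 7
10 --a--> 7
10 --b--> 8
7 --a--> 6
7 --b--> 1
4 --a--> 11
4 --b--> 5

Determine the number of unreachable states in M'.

3

No path from 2 leads to 9, 12, 13; the other 10 states are all reachable.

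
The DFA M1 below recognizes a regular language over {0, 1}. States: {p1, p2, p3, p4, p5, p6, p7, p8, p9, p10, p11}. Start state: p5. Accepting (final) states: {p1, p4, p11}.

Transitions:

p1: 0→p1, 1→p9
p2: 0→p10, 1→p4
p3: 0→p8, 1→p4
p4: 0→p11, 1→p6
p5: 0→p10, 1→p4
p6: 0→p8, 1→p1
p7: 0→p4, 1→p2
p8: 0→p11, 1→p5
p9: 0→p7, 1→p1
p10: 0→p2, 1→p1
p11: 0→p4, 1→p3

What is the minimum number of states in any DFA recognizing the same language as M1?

Start with accepting vs non-accepting: {p1,p4,p11} | {p2,p3,p5,p6,p7,p8,p9,p10}.
Split {p2,p3,p5,p6,p7,p8,p9,p10} by δ(·,0) → {p2,p3,p5,p6,p9,p10} and {p7,p8}.
Split {p2,p3,p5,p6,p9,p10} by δ(·,0) → {p2,p5,p10} and {p3,p6,p9}.
Stable partition: {p1,p4,p11} | {p2,p5,p10} | {p7,p8} | {p3,p6,p9} — 4 equivalence classes.

4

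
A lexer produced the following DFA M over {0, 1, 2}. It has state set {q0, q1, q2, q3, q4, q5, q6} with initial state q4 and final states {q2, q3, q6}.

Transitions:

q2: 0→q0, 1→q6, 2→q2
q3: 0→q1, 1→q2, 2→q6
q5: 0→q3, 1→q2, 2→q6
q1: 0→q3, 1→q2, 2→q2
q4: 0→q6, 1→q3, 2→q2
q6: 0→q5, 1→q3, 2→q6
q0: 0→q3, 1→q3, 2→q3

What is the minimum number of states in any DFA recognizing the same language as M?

2

Every state is reachable, so we keep all 7.
Start with accepting vs non-accepting: {q2,q3,q6} | {q0,q1,q4,q5}.
No further refinement is possible. Final partition (2 blocks): {q2,q3,q6} | {q0,q1,q4,q5}.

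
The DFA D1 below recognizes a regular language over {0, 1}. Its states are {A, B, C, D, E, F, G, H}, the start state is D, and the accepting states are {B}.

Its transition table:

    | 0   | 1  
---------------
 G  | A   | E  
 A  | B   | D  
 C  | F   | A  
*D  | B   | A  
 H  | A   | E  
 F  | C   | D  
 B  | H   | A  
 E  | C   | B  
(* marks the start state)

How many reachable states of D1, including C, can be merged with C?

2

Reachable states from the start: {A,B,C,D,E,F,H}. Unreachable: {G} — drop them.
Initial partition by acceptance: {B} | {A,C,D,E,F,H}.
Refine {A,C,D,E,F,H} on symbol 0: members go to different blocks, giving {C,E,F,H} and {A,D}.
Refine {C,E,F,H} on symbol 0: members go to different blocks, giving {C,E,F} and {H}.
Split {C,E,F} by δ(·,1) → {C,F} and {E}.
Stable partition: {B} | {C,F} | {A,D} | {H} | {E} — 5 equivalence classes.
State C belongs to the block {C,F}, which has 2 states.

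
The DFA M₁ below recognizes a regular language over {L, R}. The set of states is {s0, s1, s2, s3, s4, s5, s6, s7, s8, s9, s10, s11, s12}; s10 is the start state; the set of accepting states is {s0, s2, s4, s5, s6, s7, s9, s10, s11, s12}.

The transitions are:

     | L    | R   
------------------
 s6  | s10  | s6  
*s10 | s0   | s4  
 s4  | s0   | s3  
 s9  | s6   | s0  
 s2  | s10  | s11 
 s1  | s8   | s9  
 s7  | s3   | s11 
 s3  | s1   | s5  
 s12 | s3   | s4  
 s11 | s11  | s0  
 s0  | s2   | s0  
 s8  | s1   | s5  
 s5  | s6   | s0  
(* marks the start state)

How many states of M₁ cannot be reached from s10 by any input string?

Starting at s10 and following transitions, the reachable set is {s0, s1, s2, s3, s4, s5, s6, s8, s9, s10, s11}. That leaves s7, s12 unreachable — 2 in total.

2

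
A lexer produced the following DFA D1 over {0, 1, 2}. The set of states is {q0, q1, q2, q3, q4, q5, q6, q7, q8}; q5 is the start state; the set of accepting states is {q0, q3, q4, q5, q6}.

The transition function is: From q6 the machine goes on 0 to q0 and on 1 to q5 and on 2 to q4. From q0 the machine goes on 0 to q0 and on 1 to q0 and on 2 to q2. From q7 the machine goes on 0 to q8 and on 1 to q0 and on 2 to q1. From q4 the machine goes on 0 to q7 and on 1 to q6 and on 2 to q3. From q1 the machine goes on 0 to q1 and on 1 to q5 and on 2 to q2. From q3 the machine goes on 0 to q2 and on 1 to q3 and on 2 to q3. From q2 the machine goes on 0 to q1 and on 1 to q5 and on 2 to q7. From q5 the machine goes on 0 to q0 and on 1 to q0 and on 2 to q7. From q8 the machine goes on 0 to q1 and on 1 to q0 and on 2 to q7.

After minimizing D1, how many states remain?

States {q3,q4,q6} cannot be reached from the start state, so discard them.
Start with accepting vs non-accepting: {q0,q5} | {q1,q2,q7,q8}.
No further refinement is possible. Final partition (2 blocks): {q0,q5} | {q1,q2,q7,q8}.

2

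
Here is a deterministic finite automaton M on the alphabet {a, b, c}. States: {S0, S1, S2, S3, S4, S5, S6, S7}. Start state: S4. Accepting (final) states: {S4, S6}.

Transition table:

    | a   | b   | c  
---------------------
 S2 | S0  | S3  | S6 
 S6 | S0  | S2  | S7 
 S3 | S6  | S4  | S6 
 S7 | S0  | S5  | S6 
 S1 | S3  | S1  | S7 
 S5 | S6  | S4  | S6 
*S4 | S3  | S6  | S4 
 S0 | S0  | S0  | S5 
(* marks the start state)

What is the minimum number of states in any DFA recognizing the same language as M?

5

Reachable states from the start: {S0,S2,S3,S4,S5,S6,S7}. Unreachable: {S1} — drop them.
P0 = {S4,S6} | {S0,S2,S3,S5,S7}.
Split {S4,S6} by δ(·,b) → {S4} and {S6}.
On input a, block {S0,S2,S3,S5,S7} splits into {S0,S2,S7} and {S3,S5}.
On input b, block {S0,S2,S7} splits into {S2,S7} and {S0}.
The partition is now stable with 5 blocks: {S4} | {S2,S7} | {S6} | {S3,S5} | {S0}.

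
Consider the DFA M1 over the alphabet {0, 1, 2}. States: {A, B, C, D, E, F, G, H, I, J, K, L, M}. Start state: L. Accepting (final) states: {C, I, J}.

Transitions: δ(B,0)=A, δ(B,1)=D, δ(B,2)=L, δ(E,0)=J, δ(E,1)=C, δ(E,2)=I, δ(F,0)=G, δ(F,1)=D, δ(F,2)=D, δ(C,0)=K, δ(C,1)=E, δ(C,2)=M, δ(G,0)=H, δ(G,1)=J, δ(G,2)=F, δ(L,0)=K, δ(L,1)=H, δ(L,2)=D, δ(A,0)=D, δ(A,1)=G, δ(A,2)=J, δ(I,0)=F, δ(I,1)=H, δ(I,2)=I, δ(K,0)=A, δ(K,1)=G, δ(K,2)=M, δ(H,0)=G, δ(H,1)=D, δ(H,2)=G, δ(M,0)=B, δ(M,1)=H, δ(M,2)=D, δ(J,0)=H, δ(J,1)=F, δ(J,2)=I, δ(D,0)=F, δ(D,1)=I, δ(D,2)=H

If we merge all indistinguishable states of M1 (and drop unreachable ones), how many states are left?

States {C,E} cannot be reached from the start state, so discard them.
Initial partition by acceptance: {I,J} | {A,B,D,F,G,H,K,L,M}.
Split {A,B,D,F,G,H,K,L,M} by δ(·,1) → {A,B,F,H,K,L,M} and {D,G}.
Split {A,B,F,H,K,L,M} by δ(·,0) → {B,K,L,M} and {A,F,H}.
Split {B,K,L,M} by δ(·,0) → {B,K} and {L,M}.
On input 2, block {A,F,H} splits into {F,H} and {A}.
The partition is now stable with 6 blocks: {I,J} | {B,K} | {D,G} | {F,H} | {L,M} | {A}.

6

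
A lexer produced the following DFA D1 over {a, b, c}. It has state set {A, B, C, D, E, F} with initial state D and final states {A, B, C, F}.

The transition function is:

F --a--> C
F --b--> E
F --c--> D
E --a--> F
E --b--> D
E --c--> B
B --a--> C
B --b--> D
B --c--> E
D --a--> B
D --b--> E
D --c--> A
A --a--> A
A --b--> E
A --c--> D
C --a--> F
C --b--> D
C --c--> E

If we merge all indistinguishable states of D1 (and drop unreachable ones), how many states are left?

All states are reachable from the start state.
Initial partition by acceptance: {A,B,C,F} | {D,E}.
The partition is now stable with 2 blocks: {A,B,C,F} | {D,E}.

2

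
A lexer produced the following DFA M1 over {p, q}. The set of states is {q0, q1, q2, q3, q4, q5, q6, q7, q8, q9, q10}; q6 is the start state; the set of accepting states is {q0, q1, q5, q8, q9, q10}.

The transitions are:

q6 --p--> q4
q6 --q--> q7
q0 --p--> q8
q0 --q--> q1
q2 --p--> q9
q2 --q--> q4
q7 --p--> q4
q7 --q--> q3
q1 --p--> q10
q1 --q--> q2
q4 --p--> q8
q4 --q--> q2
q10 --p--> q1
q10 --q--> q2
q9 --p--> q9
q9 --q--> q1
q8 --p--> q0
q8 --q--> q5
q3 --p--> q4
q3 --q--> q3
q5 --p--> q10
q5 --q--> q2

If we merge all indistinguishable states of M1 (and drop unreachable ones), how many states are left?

4

P0 = {q0,q1,q5,q8,q9,q10} | {q2,q3,q4,q6,q7}.
Refine {q0,q1,q5,q8,q9,q10} on symbol q: members go to different blocks, giving {q0,q8,q9} and {q1,q5,q10}.
On input p, block {q2,q3,q4,q6,q7} splits into {q3,q6,q7} and {q2,q4}.
No further refinement is possible. Final partition (4 blocks): {q0,q8,q9} | {q3,q6,q7} | {q1,q5,q10} | {q2,q4}.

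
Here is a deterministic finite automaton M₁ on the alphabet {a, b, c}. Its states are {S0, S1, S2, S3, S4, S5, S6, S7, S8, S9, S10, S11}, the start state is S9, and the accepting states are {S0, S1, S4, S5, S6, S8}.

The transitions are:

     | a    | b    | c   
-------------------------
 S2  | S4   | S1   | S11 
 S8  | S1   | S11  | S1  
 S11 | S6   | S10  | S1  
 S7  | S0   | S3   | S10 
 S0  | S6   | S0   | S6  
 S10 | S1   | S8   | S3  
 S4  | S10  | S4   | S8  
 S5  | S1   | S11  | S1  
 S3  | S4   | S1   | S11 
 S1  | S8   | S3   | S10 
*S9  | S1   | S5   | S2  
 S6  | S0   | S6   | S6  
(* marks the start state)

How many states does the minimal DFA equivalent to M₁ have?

7

First remove the unreachable states {S7}; 11 states remain.
Start with accepting vs non-accepting: {S0,S1,S4,S5,S6,S8} | {S2,S3,S9,S10,S11}.
Refine {S0,S1,S4,S5,S6,S8} on symbol a: members go to different blocks, giving {S0,S1,S5,S6,S8} and {S4}.
On input b, block {S0,S1,S5,S6,S8} splits into {S1,S5,S8} and {S0,S6}.
On input c, block {S1,S5,S8} splits into {S5,S8} and {S1}.
Refine {S2,S3,S9,S10,S11} on symbol a: members go to different blocks, giving {S2,S3} and {S9,S10} and {S11}.
Stable partition: {S5,S8} | {S2,S3} | {S4} | {S0,S6} | {S1} | {S9,S10} | {S11} — 7 equivalence classes.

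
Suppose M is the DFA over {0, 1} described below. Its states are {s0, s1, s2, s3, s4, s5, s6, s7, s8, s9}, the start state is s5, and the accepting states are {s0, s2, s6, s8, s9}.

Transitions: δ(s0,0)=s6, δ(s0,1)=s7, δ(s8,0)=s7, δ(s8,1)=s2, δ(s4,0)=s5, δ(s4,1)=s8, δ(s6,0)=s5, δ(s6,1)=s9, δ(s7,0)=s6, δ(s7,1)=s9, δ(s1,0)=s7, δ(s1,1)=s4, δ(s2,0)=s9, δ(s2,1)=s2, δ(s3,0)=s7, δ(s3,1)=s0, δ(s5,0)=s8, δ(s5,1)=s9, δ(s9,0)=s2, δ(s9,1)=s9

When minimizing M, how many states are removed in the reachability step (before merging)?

BFS from s5 reaches {s2, s5, s6, s7, s8, s9}; the 4 state(s) s0, s1, s3, s4 are never visited.

4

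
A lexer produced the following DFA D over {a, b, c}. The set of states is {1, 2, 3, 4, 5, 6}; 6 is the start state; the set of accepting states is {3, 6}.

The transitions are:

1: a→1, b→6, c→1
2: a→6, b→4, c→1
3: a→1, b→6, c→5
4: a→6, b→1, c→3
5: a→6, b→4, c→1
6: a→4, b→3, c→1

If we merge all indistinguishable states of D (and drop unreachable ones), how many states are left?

5

First remove the unreachable states {2}; 5 states remain.
Initial partition by acceptance: {3,6} | {1,4,5}.
Split {1,4,5} by δ(·,a) → {4,5} and {1}.
On input a, block {3,6} splits into {3} and {6}.
Split {4,5} by δ(·,b) → {4} and {5}.
The partition is now stable with 5 blocks: {3} | {4} | {1} | {6} | {5}.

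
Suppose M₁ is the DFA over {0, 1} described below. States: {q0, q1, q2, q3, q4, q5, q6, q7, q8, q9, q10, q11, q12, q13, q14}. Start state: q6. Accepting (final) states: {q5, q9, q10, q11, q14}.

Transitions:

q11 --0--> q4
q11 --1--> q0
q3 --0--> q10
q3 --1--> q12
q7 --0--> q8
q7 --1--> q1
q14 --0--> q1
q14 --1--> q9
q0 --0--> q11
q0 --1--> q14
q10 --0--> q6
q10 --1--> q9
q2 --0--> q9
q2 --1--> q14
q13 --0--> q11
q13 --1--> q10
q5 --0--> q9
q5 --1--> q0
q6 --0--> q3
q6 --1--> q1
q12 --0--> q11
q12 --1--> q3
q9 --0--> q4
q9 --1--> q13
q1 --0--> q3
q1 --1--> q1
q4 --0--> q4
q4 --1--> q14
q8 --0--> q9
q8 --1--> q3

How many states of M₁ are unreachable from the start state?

No path from q6 leads to q2, q5, q7, q8; the other 11 states are all reachable.

4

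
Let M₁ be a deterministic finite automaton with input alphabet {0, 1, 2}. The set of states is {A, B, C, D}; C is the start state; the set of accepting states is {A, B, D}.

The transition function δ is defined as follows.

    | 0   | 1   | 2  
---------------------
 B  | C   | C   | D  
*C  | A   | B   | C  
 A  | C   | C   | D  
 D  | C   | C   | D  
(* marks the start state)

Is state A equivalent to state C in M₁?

All states are reachable from the start state.
P0 = {A,B,D} | {C}.
The partition is now stable with 2 blocks: {A,B,D} | {C}.
A and C end up in different blocks, so they are distinguishable. For instance, the string 'ε' is accepted from only A.

No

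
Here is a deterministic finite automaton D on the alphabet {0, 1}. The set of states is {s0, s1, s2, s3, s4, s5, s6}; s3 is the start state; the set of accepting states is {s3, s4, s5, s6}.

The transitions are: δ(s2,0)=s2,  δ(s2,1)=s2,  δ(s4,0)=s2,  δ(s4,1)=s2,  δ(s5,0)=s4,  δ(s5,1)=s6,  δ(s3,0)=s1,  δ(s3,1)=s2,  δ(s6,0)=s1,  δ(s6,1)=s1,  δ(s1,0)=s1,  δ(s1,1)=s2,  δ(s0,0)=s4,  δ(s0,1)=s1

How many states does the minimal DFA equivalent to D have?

2

Reachable states from the start: {s1,s2,s3}. Unreachable: {s0,s4,s5,s6} — drop them.
P0 = {s3} | {s1,s2}.
Stable partition: {s3} | {s1,s2} — 2 equivalence classes.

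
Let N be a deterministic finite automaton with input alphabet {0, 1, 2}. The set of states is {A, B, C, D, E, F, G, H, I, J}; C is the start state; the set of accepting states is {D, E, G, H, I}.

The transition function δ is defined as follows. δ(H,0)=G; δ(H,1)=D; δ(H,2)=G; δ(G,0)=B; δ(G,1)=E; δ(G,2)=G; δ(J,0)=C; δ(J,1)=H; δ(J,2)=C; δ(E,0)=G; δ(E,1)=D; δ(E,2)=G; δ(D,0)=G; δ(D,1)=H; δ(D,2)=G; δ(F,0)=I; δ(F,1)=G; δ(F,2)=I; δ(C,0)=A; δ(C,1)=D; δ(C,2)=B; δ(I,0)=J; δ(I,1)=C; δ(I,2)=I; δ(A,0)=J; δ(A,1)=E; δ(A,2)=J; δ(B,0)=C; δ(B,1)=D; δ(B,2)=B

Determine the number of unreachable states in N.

No path from C leads to F, I; the other 8 states are all reachable.

2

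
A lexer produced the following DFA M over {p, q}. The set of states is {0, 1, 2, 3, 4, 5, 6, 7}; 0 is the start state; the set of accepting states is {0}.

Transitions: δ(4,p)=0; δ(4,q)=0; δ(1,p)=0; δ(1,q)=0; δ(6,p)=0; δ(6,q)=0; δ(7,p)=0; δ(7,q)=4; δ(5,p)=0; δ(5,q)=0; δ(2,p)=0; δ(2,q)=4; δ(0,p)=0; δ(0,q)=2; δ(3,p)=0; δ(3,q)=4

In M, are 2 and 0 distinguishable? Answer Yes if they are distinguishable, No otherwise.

States {1,3,5,6,7} cannot be reached from the start state, so discard them.
Start with accepting vs non-accepting: {0} | {2,4}.
Refine {2,4} on symbol q: members go to different blocks, giving {2} and {4}.
Stable partition: {0} | {2} | {4} — 3 equivalence classes.
2 and 0 end up in different blocks, so they are distinguishable. For instance, the string 'ε' is accepted from only 0.

Yes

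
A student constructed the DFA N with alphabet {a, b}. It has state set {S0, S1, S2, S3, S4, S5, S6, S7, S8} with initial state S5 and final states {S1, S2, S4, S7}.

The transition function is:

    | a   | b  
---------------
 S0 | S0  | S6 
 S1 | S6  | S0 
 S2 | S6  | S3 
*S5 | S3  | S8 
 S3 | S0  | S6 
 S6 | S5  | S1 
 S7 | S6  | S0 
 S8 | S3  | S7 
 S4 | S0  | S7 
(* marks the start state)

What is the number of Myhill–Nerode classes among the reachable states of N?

3

First remove the unreachable states {S2,S4}; 7 states remain.
Initial partition by acceptance: {S1,S7} | {S0,S3,S5,S6,S8}.
On input b, block {S0,S3,S5,S6,S8} splits into {S0,S3,S5} and {S6,S8}.
No further refinement is possible. Final partition (3 blocks): {S1,S7} | {S0,S3,S5} | {S6,S8}.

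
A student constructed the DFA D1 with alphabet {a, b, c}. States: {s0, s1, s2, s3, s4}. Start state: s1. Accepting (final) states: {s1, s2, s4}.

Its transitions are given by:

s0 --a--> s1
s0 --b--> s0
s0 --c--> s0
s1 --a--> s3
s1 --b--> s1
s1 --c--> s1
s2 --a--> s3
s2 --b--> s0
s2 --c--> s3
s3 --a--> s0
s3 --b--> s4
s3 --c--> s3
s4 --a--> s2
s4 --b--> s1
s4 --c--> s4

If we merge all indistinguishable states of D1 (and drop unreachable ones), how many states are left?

5

All states are reachable from the start state.
Start with accepting vs non-accepting: {s1,s2,s4} | {s0,s3}.
Split {s1,s2,s4} by δ(·,a) → {s1,s2} and {s4}.
Refine {s1,s2} on symbol b: members go to different blocks, giving {s1} and {s2}.
Split {s0,s3} by δ(·,a) → {s0} and {s3}.
No further refinement is possible. Final partition (5 blocks): {s1} | {s0} | {s4} | {s2} | {s3}.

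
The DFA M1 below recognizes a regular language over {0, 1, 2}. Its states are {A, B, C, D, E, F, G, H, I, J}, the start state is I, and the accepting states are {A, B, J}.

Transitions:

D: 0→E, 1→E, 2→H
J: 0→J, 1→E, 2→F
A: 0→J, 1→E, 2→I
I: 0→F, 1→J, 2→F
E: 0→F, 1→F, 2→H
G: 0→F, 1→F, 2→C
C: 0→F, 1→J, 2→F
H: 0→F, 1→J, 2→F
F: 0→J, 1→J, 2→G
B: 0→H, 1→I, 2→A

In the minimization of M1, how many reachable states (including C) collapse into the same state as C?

First remove the unreachable states {A,B,D}; 7 states remain.
Start with accepting vs non-accepting: {J} | {C,E,F,G,H,I}.
Refine {C,E,F,G,H,I} on symbol 0: members go to different blocks, giving {C,E,G,H,I} and {F}.
Refine {C,E,G,H,I} on symbol 1: members go to different blocks, giving {C,H,I} and {E,G}.
Stable partition: {J} | {C,H,I} | {F} | {E,G} — 4 equivalence classes.
The equivalence class containing C is {C,H,I}, of size 3.

3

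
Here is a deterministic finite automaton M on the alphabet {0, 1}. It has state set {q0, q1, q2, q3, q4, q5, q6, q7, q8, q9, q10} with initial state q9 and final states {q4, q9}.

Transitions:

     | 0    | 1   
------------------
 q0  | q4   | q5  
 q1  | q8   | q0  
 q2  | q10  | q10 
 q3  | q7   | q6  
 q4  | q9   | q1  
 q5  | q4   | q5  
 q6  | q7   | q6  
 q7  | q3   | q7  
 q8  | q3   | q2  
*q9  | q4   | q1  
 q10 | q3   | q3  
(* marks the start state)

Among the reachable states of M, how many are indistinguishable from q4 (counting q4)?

2

All states are reachable from the start state.
Start with accepting vs non-accepting: {q4,q9} | {q0,q1,q2,q3,q5,q6,q7,q8,q10}.
Refine {q0,q1,q2,q3,q5,q6,q7,q8,q10} on symbol 0: members go to different blocks, giving {q1,q2,q3,q6,q7,q8,q10} and {q0,q5}.
Refine {q1,q2,q3,q6,q7,q8,q10} on symbol 1: members go to different blocks, giving {q2,q3,q6,q7,q8,q10} and {q1}.
No further refinement is possible. Final partition (4 blocks): {q4,q9} | {q2,q3,q6,q7,q8,q10} | {q0,q5} | {q1}.
State q4 belongs to the block {q4,q9}, which has 2 states.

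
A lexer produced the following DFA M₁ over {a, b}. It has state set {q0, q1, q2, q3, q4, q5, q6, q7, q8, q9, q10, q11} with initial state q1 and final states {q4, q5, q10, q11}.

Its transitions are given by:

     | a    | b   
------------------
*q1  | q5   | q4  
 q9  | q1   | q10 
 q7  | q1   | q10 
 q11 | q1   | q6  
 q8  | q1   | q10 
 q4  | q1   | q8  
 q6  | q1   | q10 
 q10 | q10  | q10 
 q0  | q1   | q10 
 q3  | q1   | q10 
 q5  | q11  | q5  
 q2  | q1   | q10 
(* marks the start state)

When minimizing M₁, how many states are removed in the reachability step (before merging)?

No path from q1 leads to q0, q2, q3, q7, q9; the other 7 states are all reachable.

5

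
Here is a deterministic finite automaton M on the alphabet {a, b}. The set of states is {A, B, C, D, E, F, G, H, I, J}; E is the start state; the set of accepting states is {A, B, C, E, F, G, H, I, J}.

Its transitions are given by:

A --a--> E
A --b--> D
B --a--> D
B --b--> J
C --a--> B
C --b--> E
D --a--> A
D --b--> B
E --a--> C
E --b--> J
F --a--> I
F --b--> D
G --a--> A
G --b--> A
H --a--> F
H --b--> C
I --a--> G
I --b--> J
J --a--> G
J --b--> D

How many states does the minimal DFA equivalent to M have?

States {F,H,I} cannot be reached from the start state, so discard them.
Initial partition by acceptance: {A,B,C,E,G,J} | {D}.
Split {A,B,C,E,G,J} by δ(·,a) → {A,C,E,G,J} and {B}.
Refine {A,C,E,G,J} on symbol a: members go to different blocks, giving {A,E,G,J} and {C}.
On input a, block {A,E,G,J} splits into {A,G,J} and {E}.
On input a, block {A,G,J} splits into {G,J} and {A}.
On input a, block {G,J} splits into {G} and {J}.
Stable partition: {G} | {D} | {B} | {C} | {E} | {A} | {J} — 7 equivalence classes.

7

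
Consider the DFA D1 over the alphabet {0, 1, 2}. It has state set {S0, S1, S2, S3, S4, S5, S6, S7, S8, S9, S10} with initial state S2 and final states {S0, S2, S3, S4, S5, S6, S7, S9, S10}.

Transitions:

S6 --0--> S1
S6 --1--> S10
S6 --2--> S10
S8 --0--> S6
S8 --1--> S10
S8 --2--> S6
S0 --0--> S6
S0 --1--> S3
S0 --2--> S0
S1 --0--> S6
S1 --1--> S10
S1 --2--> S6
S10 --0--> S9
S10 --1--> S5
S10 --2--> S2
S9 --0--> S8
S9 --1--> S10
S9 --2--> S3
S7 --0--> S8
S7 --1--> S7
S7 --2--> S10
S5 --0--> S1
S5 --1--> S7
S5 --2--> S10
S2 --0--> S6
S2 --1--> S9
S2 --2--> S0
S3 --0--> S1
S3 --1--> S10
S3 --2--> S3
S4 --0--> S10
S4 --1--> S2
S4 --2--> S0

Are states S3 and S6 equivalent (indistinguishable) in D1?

States {S4} cannot be reached from the start state, so discard them.
Start with accepting vs non-accepting: {S0,S2,S3,S5,S6,S7,S9,S10} | {S1,S8}.
On input 0, block {S0,S2,S3,S5,S6,S7,S9,S10} splits into {S3,S5,S6,S7,S9} and {S0,S2,S10}.
Split {S3,S5,S6,S7,S9} by δ(·,1) → {S3,S6,S9} and {S5,S7}.
On input 2, block {S3,S6,S9} splits into {S3,S9} and {S6}.
Refine {S0,S2,S10} on symbol 0: members go to different blocks, giving {S0,S2} and {S10}.
The partition is now stable with 6 blocks: {S3,S9} | {S1,S8} | {S0,S2} | {S5,S7} | {S6} | {S10}.
S3 and S6 end up in different blocks, so they are distinguishable. For instance, the string '20' is accepted from only S6.

No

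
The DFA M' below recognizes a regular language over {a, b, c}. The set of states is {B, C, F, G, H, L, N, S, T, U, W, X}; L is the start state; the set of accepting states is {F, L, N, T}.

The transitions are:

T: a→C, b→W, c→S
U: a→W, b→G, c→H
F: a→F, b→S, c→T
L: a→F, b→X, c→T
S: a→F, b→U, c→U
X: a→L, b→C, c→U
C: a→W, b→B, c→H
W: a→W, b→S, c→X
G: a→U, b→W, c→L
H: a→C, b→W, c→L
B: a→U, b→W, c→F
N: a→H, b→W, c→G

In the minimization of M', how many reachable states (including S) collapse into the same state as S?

States {N} cannot be reached from the start state, so discard them.
Initial partition by acceptance: {F,L,T} | {B,C,G,H,S,U,W,X}.
Split {F,L,T} by δ(·,a) → {F,L} and {T}.
Refine {B,C,G,H,S,U,W,X} on symbol a: members go to different blocks, giving {B,C,G,H,U,W} and {S,X}.
On input b, block {B,C,G,H,U,W} splits into {B,C,G,H,U} and {W}.
Split {B,C,G,H,U} by δ(·,a) → {B,G,H} and {C,U}.
Stable partition: {F,L} | {B,G,H} | {T} | {S,X} | {W} | {C,U} — 6 equivalence classes.
State S belongs to the block {S,X}, which has 2 states.

2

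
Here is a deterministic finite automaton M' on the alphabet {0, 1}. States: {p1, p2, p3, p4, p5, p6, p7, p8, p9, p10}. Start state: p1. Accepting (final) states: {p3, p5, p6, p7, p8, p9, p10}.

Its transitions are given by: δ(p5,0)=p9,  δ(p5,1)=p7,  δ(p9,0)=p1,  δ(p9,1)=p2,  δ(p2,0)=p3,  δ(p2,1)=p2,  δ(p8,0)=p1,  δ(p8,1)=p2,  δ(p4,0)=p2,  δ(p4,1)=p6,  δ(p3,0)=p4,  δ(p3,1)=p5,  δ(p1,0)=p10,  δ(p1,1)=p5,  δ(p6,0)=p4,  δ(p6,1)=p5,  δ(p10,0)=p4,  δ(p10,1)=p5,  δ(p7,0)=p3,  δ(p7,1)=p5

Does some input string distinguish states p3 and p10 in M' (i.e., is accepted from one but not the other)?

No

Reachable states from the start: {p1,p2,p3,p4,p5,p6,p7,p9,p10}. Unreachable: {p8} — drop them.
P0 = {p3,p5,p6,p7,p9,p10} | {p1,p2,p4}.
Refine {p3,p5,p6,p7,p9,p10} on symbol 0: members go to different blocks, giving {p3,p6,p9,p10} and {p5,p7}.
On input 1, block {p3,p6,p9,p10} splits into {p3,p6,p10} and {p9}.
Refine {p1,p2,p4} on symbol 0: members go to different blocks, giving {p1,p2} and {p4}.
Refine {p1,p2} on symbol 1: members go to different blocks, giving {p1} and {p2}.
Refine {p5,p7} on symbol 0: members go to different blocks, giving {p5} and {p7}.
Stable partition: {p3,p6,p10} | {p1} | {p5} | {p9} | {p4} | {p2} | {p7} — 7 equivalence classes.
p3 and p10 lie in the same block of the stable partition, so they are equivalent — no string distinguishes them.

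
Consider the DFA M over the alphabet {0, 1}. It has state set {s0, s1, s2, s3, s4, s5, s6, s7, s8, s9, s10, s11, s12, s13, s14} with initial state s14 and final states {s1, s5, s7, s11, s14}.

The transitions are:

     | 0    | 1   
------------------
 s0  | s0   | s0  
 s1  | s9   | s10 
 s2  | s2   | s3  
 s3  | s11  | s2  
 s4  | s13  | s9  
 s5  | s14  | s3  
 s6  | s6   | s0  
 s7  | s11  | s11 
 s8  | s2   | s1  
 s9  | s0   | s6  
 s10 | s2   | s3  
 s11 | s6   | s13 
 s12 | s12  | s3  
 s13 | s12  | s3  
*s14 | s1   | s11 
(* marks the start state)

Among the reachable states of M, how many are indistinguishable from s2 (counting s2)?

States {s4,s5,s7,s8} cannot be reached from the start state, so discard them.
Initial partition by acceptance: {s1,s11,s14} | {s0,s2,s3,s6,s9,s10,s12,s13}.
On input 0, block {s1,s11,s14} splits into {s1,s11} and {s14}.
Refine {s0,s2,s3,s6,s9,s10,s12,s13} on symbol 0: members go to different blocks, giving {s0,s2,s6,s9,s10,s12,s13} and {s3}.
Split {s0,s2,s6,s9,s10,s12,s13} by δ(·,1) → {s2,s10,s12,s13} and {s0,s6,s9}.
Stable partition: {s1,s11} | {s2,s10,s12,s13} | {s14} | {s3} | {s0,s6,s9} — 5 equivalence classes.
The equivalence class containing s2 is {s2,s10,s12,s13}, of size 4.

4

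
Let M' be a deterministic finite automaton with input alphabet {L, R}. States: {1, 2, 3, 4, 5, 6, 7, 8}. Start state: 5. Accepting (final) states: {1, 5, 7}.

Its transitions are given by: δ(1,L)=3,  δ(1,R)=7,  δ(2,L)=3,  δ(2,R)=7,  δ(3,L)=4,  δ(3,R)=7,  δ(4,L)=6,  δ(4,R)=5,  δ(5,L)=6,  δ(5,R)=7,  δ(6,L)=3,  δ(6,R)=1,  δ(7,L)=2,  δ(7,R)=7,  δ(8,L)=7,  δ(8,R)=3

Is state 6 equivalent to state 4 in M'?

Yes

States {8} cannot be reached from the start state, so discard them.
P0 = {1,5,7} | {2,3,4,6}.
Stable partition: {1,5,7} | {2,3,4,6} — 2 equivalence classes.
6 and 4 lie in the same block of the stable partition, so they are equivalent — no string distinguishes them.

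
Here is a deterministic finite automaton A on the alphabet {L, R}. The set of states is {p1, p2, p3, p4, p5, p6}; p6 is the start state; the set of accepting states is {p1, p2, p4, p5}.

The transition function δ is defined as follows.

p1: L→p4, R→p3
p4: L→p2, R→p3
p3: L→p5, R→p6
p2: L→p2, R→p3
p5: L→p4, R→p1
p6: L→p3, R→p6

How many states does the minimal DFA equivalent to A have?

All states are reachable from the start state.
P0 = {p1,p2,p4,p5} | {p3,p6}.
On input R, block {p1,p2,p4,p5} splits into {p1,p2,p4} and {p5}.
Refine {p3,p6} on symbol L: members go to different blocks, giving {p3} and {p6}.
Stable partition: {p1,p2,p4} | {p3} | {p5} | {p6} — 4 equivalence classes.

4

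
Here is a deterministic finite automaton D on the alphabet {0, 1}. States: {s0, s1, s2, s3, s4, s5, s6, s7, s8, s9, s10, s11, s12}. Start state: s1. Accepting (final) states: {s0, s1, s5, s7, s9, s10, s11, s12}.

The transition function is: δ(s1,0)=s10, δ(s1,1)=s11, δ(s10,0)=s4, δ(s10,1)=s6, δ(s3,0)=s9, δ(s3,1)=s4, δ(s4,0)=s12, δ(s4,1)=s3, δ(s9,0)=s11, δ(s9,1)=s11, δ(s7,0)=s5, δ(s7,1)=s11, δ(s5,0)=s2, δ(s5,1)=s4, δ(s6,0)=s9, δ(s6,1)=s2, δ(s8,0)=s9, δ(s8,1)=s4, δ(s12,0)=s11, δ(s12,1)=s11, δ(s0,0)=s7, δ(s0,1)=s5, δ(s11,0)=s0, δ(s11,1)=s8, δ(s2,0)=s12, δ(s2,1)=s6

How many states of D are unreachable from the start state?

Exploring from s1, all states are eventually visited, so none are unreachable.

0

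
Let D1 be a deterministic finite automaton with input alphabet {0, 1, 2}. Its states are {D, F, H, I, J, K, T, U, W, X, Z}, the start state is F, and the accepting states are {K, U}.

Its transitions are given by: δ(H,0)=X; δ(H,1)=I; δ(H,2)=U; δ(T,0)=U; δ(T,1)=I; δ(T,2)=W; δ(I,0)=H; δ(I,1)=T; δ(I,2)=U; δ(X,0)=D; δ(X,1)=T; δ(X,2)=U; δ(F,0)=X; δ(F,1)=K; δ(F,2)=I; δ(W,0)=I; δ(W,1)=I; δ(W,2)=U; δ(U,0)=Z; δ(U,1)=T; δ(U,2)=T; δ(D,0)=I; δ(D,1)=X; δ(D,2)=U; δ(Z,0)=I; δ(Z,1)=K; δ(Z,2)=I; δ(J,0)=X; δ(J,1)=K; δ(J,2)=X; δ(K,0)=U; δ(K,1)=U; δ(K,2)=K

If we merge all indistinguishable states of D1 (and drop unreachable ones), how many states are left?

6

First remove the unreachable states {J}; 10 states remain.
Start with accepting vs non-accepting: {K,U} | {D,F,H,I,T,W,X,Z}.
Split {K,U} by δ(·,0) → {K} and {U}.
Refine {D,F,H,I,T,W,X,Z} on symbol 0: members go to different blocks, giving {D,F,H,I,W,X,Z} and {T}.
On input 1, block {D,F,H,I,W,X,Z} splits into {D,H,W} and {I,X} and {F,Z}.
No further refinement is possible. Final partition (6 blocks): {K} | {D,H,W} | {U} | {T} | {I,X} | {F,Z}.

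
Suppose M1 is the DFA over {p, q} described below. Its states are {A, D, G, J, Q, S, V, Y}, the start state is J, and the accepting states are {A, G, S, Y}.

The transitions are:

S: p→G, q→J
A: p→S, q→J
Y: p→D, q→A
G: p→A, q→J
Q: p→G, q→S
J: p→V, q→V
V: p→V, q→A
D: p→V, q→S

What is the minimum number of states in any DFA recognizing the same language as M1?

First remove the unreachable states {D,Q,Y}; 5 states remain.
Initial partition by acceptance: {A,G,S} | {J,V}.
Split {J,V} by δ(·,q) → {J} and {V}.
No further refinement is possible. Final partition (3 blocks): {A,G,S} | {J} | {V}.

3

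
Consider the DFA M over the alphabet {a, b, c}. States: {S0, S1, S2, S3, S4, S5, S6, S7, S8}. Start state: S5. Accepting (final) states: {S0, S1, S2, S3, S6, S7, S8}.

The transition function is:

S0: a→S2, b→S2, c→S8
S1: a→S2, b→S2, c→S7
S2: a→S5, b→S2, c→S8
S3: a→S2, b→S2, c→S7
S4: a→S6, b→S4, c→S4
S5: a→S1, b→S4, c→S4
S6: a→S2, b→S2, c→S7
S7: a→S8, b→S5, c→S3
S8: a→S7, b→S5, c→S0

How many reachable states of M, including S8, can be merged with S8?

P0 = {S0,S1,S2,S3,S6,S7,S8} | {S4,S5}.
On input a, block {S0,S1,S2,S3,S6,S7,S8} splits into {S0,S1,S3,S6,S7,S8} and {S2}.
Refine {S0,S1,S3,S6,S7,S8} on symbol a: members go to different blocks, giving {S0,S1,S3,S6} and {S7,S8}.
No further refinement is possible. Final partition (4 blocks): {S0,S1,S3,S6} | {S4,S5} | {S2} | {S7,S8}.
The equivalence class containing S8 is {S7,S8}, of size 2.

2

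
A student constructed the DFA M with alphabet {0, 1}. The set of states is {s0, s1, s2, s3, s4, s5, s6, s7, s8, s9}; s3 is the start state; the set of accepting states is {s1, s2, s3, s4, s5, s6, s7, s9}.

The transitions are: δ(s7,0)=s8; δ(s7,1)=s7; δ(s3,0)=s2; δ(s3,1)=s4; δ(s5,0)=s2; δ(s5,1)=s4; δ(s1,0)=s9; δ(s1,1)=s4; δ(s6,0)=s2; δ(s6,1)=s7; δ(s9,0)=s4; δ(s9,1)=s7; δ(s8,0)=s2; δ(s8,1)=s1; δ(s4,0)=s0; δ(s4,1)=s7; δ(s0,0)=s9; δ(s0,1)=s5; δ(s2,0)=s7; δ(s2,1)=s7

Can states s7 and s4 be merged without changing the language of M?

First remove the unreachable states {s6}; 9 states remain.
Initial partition by acceptance: {s1,s2,s3,s4,s5,s7,s9} | {s0,s8}.
Refine {s1,s2,s3,s4,s5,s7,s9} on symbol 0: members go to different blocks, giving {s1,s2,s3,s5,s9} and {s4,s7}.
Split {s1,s2,s3,s5,s9} by δ(·,0) → {s1,s3,s5} and {s2,s9}.
No further refinement is possible. Final partition (4 blocks): {s1,s3,s5} | {s0,s8} | {s4,s7} | {s2,s9}.
s7 and s4 lie in the same block of the stable partition, so they are equivalent — no string distinguishes them.

Yes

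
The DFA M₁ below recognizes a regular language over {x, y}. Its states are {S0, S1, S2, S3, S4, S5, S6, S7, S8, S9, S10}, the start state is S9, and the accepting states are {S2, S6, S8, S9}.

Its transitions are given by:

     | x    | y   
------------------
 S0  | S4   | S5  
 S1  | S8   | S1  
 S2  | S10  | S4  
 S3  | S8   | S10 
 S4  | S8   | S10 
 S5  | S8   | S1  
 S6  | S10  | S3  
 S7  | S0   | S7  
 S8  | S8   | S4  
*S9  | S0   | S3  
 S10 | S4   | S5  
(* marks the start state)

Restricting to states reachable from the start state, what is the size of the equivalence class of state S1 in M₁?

2

First remove the unreachable states {S2,S6,S7}; 8 states remain.
Initial partition by acceptance: {S8,S9} | {S0,S1,S3,S4,S5,S10}.
Refine {S8,S9} on symbol x: members go to different blocks, giving {S8} and {S9}.
Refine {S0,S1,S3,S4,S5,S10} on symbol x: members go to different blocks, giving {S1,S3,S4,S5} and {S0,S10}.
Split {S1,S3,S4,S5} by δ(·,y) → {S1,S5} and {S3,S4}.
No further refinement is possible. Final partition (5 blocks): {S8} | {S1,S5} | {S9} | {S0,S10} | {S3,S4}.
The equivalence class containing S1 is {S1,S5}, of size 2.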